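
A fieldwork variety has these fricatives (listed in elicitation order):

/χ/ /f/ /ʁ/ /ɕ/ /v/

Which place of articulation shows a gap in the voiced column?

Voiceless: /f/ (labiodental), /ɕ/ (alveolo-palatal), /χ/ (uvular).
Voiced: /v/ (labiodental), /ʁ/ (uvular).
Every place of articulation has a voiced member except alveolo-palatal, where /ʑ/ would be expected.

alveolo-palatal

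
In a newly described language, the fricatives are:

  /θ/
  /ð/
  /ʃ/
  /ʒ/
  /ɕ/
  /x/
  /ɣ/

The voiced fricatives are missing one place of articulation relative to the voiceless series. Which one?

alveolo-palatal

place of articulation  voiceless  voiced  
dental            θ         ð       
postalveolar      ʃ         ʒ       
alveolo-palatal   ɕ         —       
velar             x         ɣ       
Every place of articulation has a voiced member except alveolo-palatal, where /ʑ/ would be expected.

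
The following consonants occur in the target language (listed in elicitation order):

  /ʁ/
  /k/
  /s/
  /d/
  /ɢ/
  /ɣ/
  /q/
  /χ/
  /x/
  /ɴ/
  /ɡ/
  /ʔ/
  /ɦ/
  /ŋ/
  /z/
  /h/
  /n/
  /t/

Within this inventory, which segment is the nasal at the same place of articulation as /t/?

/n/

/t/ is a voiceless alveolar stop.
The nasal at the same place is an alveolar nasal — in this inventory, /n/.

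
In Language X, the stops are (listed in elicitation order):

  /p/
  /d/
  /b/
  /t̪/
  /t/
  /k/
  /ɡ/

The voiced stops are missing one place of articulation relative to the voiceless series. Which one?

dental

bilabial: voiceless /p/, voiced /b/.
dental: voiceless /t̪/, voiced —.
alveolar: voiceless /t/, voiced /d/.
velar: voiceless /k/, voiced /ɡ/.
Every place of articulation has a voiced member except dental, where /d̪/ would be expected.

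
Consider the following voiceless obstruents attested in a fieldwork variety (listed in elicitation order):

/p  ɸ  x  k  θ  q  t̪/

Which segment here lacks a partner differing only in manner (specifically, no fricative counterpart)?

Bilabial: /p/ ~ /ɸ/
Dental: /t̪/ ~ /θ/
Velar: /k/ ~ /x/
Uvular: only /q/ (stop); no fricative partner.
So /q/ is the unpaired segment.

/q/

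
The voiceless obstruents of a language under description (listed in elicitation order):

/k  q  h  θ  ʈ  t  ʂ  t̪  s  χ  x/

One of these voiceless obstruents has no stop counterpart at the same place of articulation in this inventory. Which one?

/h/

Dental: /t̪/ ~ /θ/
Alveolar: /t/ ~ /s/
Retroflex: /ʈ/ ~ /ʂ/
Velar: /k/ ~ /x/
Uvular: /q/ ~ /χ/
Glottal: only /h/ (fricative); no stop partner.
So /h/ is the unpaired segment.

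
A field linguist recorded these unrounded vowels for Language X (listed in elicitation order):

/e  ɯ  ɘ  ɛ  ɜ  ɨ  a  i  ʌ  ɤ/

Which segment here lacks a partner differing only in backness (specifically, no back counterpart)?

/a/

High: /i/ ~ /ɨ/ ~ /ɯ/
High-mid: /e/ ~ /ɘ/ ~ /ɤ/
Low-mid: /ɛ/ ~ /ɜ/ ~ /ʌ/
Low: only /a/ (front); no back partner.
So /a/ is the unpaired segment.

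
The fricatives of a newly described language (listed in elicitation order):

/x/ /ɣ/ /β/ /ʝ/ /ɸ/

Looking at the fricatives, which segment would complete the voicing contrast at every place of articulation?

/ç/

bilabial: voiceless /ɸ/, voiced /β/.
palatal: voiceless —, voiced /ʝ/.
velar: voiceless /x/, voiced /ɣ/.
The palatal row has no voiceless member, so the gap is the voiceless palatal fricative /ç/.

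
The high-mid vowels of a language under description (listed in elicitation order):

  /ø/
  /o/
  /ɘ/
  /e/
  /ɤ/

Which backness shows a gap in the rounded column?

front: unrounded /e/, rounded /ø/.
central: unrounded /ɘ/, rounded —.
back: unrounded /ɤ/, rounded /o/.
Every backness has a rounded member except central, where /ɵ/ would be expected.

central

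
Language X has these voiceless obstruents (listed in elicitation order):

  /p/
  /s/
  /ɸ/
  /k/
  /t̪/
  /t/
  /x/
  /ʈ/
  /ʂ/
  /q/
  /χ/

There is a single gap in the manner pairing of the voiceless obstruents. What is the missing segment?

/θ/

Stop: /p/ (bilabial), /t̪/ (dental), /t/ (alveolar), /ʈ/ (retroflex), /k/ (velar), /q/ (uvular).
Fricative: /ɸ/ (bilabial), /s/ (alveolar), /ʂ/ (retroflex), /x/ (velar), /χ/ (uvular).
The dental row has no fricative member, so the gap is the dental fricative /θ/.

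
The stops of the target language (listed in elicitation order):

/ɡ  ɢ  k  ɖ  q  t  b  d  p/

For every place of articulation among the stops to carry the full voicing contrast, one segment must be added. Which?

/ʈ/

bilabial: voiceless /p/, voiced /b/.
alveolar: voiceless /t/, voiced /d/.
retroflex: voiceless —, voiced /ɖ/.
velar: voiceless /k/, voiced /ɡ/.
uvular: voiceless /q/, voiced /ɢ/.
The retroflex row has no voiceless member, so the gap is the voiceless retroflex stop /ʈ/.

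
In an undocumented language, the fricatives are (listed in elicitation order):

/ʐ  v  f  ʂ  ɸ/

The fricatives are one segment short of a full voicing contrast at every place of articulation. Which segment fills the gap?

bilabial: voiceless /ɸ/, voiced —.
labiodental: voiceless /f/, voiced /v/.
retroflex: voiceless /ʂ/, voiced /ʐ/.
The bilabial row has no voiced member, so the gap is the voiced bilabial fricative /β/.

/β/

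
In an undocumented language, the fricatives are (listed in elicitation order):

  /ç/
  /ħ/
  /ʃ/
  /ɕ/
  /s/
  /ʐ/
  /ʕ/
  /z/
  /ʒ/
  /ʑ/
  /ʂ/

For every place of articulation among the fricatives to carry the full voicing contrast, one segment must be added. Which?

/ʝ/

Voiceless: /s/ (alveolar), /ʃ/ (postalveolar), /ʂ/ (retroflex), /ɕ/ (alveolo-palatal), /ç/ (palatal), /ħ/ (pharyngeal).
Voiced: /z/ (alveolar), /ʒ/ (postalveolar), /ʐ/ (retroflex), /ʑ/ (alveolo-palatal), /ʕ/ (pharyngeal).
The palatal row has no voiced member, so the gap is the voiced palatal fricative /ʝ/.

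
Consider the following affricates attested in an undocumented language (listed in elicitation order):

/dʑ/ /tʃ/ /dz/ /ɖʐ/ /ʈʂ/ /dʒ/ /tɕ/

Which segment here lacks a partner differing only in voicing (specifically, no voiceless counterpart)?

Postalveolar: /tʃ/ ~ /dʒ/
Retroflex: /ʈʂ/ ~ /ɖʐ/
Alveolo-palatal: /tɕ/ ~ /dʑ/
Alveolar: only /dz/ (voiced); no voiceless partner.
So /dz/ is the unpaired segment.

/dz/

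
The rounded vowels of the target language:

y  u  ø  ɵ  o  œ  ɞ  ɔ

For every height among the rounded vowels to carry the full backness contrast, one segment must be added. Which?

/ʉ/

height            front     central   back    
high              y         —         u       
high-mid          ø         ɵ         o       
low-mid           œ         ɞ         ɔ       
The high row has no central member, so the gap is the high central rounded vowel /ʉ/.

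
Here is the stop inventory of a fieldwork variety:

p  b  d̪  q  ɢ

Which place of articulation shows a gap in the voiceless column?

dental

place of articulation  voiceless  voiced  
bilabial          p         b       
dental            —         d̪      
uvular            q         ɢ       
Every place of articulation has a voiceless member except dental, where /t̪/ would be expected.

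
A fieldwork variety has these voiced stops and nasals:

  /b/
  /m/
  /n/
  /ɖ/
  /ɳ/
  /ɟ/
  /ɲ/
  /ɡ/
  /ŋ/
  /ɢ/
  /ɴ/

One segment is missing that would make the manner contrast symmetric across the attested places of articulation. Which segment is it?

bilabial: oral stop /b/, nasal /m/.
alveolar: oral stop —, nasal /n/.
retroflex: oral stop /ɖ/, nasal /ɳ/.
palatal: oral stop /ɟ/, nasal /ɲ/.
velar: oral stop /ɡ/, nasal /ŋ/.
uvular: oral stop /ɢ/, nasal /ɴ/.
The alveolar row has no oral stop member, so the gap is the alveolar oral stop /d/.

/d/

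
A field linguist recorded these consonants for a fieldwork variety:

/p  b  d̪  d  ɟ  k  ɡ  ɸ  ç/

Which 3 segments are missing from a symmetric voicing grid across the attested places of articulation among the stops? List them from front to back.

/t̪/, /t/, /c/

Voiceless: /p/ (bilabial), /k/ (velar).
Voiced: /b/ (bilabial), /d̪/ (dental), /d/ (alveolar), /ɟ/ (palatal), /ɡ/ (velar).
Gaps, from front to back: dental lacks voiceless (/t̪/); alveolar lacks voiceless (/t/); palatal lacks voiceless (/c/).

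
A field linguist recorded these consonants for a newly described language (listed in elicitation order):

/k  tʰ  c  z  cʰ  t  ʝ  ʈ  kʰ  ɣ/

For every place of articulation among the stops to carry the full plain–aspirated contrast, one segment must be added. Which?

/ʈʰ/

alveolar: plain /t/, aspirated /tʰ/.
retroflex: plain /ʈ/, aspirated —.
palatal: plain /c/, aspirated /cʰ/.
velar: plain /k/, aspirated /kʰ/.
The retroflex row has no aspirated member, so the gap is the aspirated retroflex stop /ʈʰ/.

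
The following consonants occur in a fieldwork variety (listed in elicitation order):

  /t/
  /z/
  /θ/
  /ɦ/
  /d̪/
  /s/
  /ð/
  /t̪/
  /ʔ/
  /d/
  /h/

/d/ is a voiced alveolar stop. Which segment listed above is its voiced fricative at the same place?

The voiced fricative at the same place is a voiced alveolar fricative — in this inventory, /z/.

/z/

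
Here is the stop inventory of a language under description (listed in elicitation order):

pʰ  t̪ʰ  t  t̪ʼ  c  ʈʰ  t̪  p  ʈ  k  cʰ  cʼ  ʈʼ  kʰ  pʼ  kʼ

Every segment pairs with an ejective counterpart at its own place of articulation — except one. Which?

/t/

Bilabial: /p/ ~ /pʰ/ ~ /pʼ/
Dental: /t̪/ ~ /t̪ʰ/ ~ /t̪ʼ/
Retroflex: /ʈ/ ~ /ʈʰ/ ~ /ʈʼ/
Palatal: /c/ ~ /cʰ/ ~ /cʼ/
Velar: /k/ ~ /kʰ/ ~ /kʼ/
Alveolar: only /t/ (plain); no ejective partner.
So /t/ is the unpaired segment.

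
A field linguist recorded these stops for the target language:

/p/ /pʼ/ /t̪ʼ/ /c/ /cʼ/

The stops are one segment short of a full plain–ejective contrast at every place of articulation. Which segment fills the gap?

/t̪/

Plain: /p/ (bilabial), /c/ (palatal).
Ejective: /pʼ/ (bilabial), /t̪ʼ/ (dental), /cʼ/ (palatal).
The dental row has no plain member, so the gap is the plain dental stop /t̪/.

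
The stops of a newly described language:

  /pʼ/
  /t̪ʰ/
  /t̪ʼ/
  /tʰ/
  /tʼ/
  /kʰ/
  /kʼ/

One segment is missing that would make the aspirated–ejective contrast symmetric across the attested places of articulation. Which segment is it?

bilabial: aspirated —, ejective /pʼ/.
dental: aspirated /t̪ʰ/, ejective /t̪ʼ/.
alveolar: aspirated /tʰ/, ejective /tʼ/.
velar: aspirated /kʰ/, ejective /kʼ/.
The bilabial row has no aspirated member, so the gap is the aspirated bilabial stop /pʰ/.

/pʰ/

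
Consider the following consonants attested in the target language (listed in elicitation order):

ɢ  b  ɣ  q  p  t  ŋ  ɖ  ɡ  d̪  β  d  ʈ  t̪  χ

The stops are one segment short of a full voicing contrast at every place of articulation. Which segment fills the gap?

/k/

bilabial: voiceless /p/, voiced /b/.
dental: voiceless /t̪/, voiced /d̪/.
alveolar: voiceless /t/, voiced /d/.
retroflex: voiceless /ʈ/, voiced /ɖ/.
velar: voiceless —, voiced /ɡ/.
uvular: voiceless /q/, voiced /ɢ/.
The velar row has no voiceless member, so the gap is the voiceless velar stop /k/.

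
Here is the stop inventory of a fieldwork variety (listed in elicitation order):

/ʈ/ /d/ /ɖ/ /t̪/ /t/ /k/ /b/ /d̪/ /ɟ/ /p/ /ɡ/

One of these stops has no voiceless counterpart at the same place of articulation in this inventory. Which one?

Bilabial: /p/ ~ /b/
Dental: /t̪/ ~ /d̪/
Alveolar: /t/ ~ /d/
Retroflex: /ʈ/ ~ /ɖ/
Velar: /k/ ~ /ɡ/
Palatal: only /ɟ/ (voiced); no voiceless partner.
So /ɟ/ is the unpaired segment.

/ɟ/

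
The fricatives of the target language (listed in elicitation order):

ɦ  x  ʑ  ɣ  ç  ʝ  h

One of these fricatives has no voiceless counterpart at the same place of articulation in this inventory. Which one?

/ʑ/

Palatal: /ç/ ~ /ʝ/
Velar: /x/ ~ /ɣ/
Glottal: /h/ ~ /ɦ/
Alveolo-palatal: only /ʑ/ (voiced); no voiceless partner.
So /ʑ/ is the unpaired segment.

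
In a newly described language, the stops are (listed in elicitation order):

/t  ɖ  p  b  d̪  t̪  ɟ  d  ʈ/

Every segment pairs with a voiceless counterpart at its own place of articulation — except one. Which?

Bilabial: /p/ ~ /b/
Dental: /t̪/ ~ /d̪/
Alveolar: /t/ ~ /d/
Retroflex: /ʈ/ ~ /ɖ/
Palatal: only /ɟ/ (voiced); no voiceless partner.
So /ɟ/ is the unpaired segment.

/ɟ/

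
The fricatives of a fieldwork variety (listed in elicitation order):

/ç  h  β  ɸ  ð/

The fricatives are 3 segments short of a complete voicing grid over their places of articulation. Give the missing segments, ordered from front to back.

/θ/, /ʝ/, /ɦ/

Voiceless: /ɸ/ (bilabial), /ç/ (palatal), /h/ (glottal).
Voiced: /β/ (bilabial), /ð/ (dental).
Gaps, from front to back: dental lacks voiceless (/θ/); palatal lacks voiced (/ʝ/); glottal lacks voiced (/ɦ/).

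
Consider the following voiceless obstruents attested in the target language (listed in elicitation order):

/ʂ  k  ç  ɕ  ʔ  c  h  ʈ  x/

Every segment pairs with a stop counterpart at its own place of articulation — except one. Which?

/ɕ/

Retroflex: /ʈ/ ~ /ʂ/
Palatal: /c/ ~ /ç/
Velar: /k/ ~ /x/
Glottal: /ʔ/ ~ /h/
Alveolo-palatal: only /ɕ/ (fricative); no stop partner.
So /ɕ/ is the unpaired segment.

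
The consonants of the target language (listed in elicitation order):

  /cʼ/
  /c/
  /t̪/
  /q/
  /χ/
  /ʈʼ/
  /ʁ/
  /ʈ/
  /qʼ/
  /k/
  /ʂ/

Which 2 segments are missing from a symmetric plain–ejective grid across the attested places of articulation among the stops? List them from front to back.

place of articulation  plain     ejective
dental            t̪        —       
retroflex         ʈ         ʈʼ      
palatal           c         cʼ      
velar             k         —       
uvular            q         qʼ      
Gaps, from front to back: dental lacks ejective (/t̪ʼ/); velar lacks ejective (/kʼ/).

/t̪ʼ/, /kʼ/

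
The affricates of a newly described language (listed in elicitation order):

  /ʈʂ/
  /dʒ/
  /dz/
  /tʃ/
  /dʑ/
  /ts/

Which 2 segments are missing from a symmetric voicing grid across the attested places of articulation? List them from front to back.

Voiceless: /ts/ (alveolar), /tʃ/ (postalveolar), /ʈʂ/ (retroflex).
Voiced: /dz/ (alveolar), /dʒ/ (postalveolar), /dʑ/ (alveolo-palatal).
Gaps, from front to back: retroflex lacks voiced (/ɖʐ/); alveolo-palatal lacks voiceless (/tɕ/).

/ɖʐ/, /tɕ/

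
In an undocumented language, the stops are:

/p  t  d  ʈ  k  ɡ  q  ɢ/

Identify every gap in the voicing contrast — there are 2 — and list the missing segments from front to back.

Voiceless: /p/ (bilabial), /t/ (alveolar), /ʈ/ (retroflex), /k/ (velar), /q/ (uvular).
Voiced: /d/ (alveolar), /ɡ/ (velar), /ɢ/ (uvular).
Gaps, from front to back: bilabial lacks voiced (/b/); retroflex lacks voiced (/ɖ/).

/b/, /ɖ/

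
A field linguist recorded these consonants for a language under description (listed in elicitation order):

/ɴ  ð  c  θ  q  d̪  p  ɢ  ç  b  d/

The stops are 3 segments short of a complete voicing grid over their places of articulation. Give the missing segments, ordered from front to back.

/t̪/, /t/, /ɟ/

bilabial: voiceless /p/, voiced /b/.
dental: voiceless —, voiced /d̪/.
alveolar: voiceless —, voiced /d/.
palatal: voiceless /c/, voiced —.
uvular: voiceless /q/, voiced /ɢ/.
Gaps, from front to back: dental lacks voiceless (/t̪/); alveolar lacks voiceless (/t/); palatal lacks voiced (/ɟ/).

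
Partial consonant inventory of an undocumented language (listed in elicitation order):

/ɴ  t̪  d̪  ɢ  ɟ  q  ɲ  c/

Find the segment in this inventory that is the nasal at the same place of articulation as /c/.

/ɲ/

/c/ is a voiceless palatal stop.
The nasal at the same place is a palatal nasal — in this inventory, /ɲ/.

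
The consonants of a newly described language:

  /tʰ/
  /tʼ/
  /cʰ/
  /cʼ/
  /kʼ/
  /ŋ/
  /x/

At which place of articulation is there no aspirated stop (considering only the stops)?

velar

place of articulation  aspirated  ejective
alveolar          tʰ        tʼ      
palatal           cʰ        cʼ      
velar             —         kʼ      
Every place of articulation has an aspirated member except velar, where /kʰ/ would be expected.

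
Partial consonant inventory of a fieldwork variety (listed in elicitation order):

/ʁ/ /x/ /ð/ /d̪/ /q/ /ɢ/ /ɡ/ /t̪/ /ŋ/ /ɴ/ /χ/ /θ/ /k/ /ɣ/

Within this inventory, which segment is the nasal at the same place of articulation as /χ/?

/χ/ is a voiceless uvular fricative.
The nasal at the same place is an uvular nasal — in this inventory, /ɴ/.

/ɴ/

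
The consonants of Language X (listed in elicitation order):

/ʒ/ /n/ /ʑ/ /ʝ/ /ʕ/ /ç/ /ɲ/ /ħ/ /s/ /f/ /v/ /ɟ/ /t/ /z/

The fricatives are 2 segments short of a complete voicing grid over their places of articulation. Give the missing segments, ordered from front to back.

/ʃ/, /ɕ/

labiodental: voiceless /f/, voiced /v/.
alveolar: voiceless /s/, voiced /z/.
postalveolar: voiceless —, voiced /ʒ/.
alveolo-palatal: voiceless —, voiced /ʑ/.
palatal: voiceless /ç/, voiced /ʝ/.
pharyngeal: voiceless /ħ/, voiced /ʕ/.
Gaps, from front to back: postalveolar lacks voiceless (/ʃ/); alveolo-palatal lacks voiceless (/ɕ/).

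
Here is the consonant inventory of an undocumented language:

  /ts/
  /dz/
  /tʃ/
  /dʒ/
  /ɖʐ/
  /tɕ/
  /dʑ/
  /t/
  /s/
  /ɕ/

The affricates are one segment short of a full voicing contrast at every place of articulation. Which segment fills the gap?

/ʈʂ/

Voiceless: /ts/ (alveolar), /tʃ/ (postalveolar), /tɕ/ (alveolo-palatal).
Voiced: /dz/ (alveolar), /dʒ/ (postalveolar), /ɖʐ/ (retroflex), /dʑ/ (alveolo-palatal).
The retroflex row has no voiceless member, so the gap is the voiceless retroflex affricate /ʈʂ/.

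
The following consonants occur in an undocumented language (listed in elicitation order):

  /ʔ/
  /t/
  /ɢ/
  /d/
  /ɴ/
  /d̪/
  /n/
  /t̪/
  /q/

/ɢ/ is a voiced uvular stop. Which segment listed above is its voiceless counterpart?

The voiceless counterpart is a voiceless uvular stop — in this inventory, /q/.

/q/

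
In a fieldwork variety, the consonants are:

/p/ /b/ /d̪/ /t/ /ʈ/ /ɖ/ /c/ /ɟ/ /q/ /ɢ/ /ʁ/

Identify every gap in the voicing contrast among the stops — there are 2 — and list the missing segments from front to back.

Voiceless: /p/ (bilabial), /t/ (alveolar), /ʈ/ (retroflex), /c/ (palatal), /q/ (uvular).
Voiced: /b/ (bilabial), /d̪/ (dental), /ɖ/ (retroflex), /ɟ/ (palatal), /ɢ/ (uvular).
Gaps, from front to back: dental lacks voiceless (/t̪/); alveolar lacks voiced (/d/).

/t̪/, /d/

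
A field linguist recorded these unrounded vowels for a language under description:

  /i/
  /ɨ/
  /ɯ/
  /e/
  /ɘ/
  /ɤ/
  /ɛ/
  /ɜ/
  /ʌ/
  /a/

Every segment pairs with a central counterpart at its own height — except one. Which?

High: /i/ ~ /ɨ/ ~ /ɯ/
High-mid: /e/ ~ /ɘ/ ~ /ɤ/
Low-mid: /ɛ/ ~ /ɜ/ ~ /ʌ/
Low: only /a/ (front); no central partner.
So /a/ is the unpaired segment.

/a/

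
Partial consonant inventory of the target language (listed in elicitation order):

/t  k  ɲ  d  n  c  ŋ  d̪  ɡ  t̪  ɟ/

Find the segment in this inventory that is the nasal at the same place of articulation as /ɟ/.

/ɲ/

/ɟ/ is a voiced palatal stop.
The nasal at the same place is a palatal nasal — in this inventory, /ɲ/.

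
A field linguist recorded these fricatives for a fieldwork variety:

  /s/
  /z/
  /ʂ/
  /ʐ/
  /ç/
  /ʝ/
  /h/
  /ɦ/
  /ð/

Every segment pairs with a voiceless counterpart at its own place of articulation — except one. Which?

Alveolar: /s/ ~ /z/
Retroflex: /ʂ/ ~ /ʐ/
Palatal: /ç/ ~ /ʝ/
Glottal: /h/ ~ /ɦ/
Dental: only /ð/ (voiced); no voiceless partner.
So /ð/ is the unpaired segment.

/ð/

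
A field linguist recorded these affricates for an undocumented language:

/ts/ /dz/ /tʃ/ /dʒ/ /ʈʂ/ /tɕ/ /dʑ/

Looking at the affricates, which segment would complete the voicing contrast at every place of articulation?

place of articulation  voiceless  voiced  
alveolar          ts        dz      
postalveolar      tʃ        dʒ      
retroflex         ʈʂ        —       
alveolo-palatal   tɕ        dʑ      
The retroflex row has no voiced member, so the gap is the voiced retroflex affricate /ɖʐ/.

/ɖʐ/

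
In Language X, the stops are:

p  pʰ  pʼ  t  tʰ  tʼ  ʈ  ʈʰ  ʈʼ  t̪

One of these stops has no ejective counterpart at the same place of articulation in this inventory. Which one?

/t̪/

Bilabial: /p/ ~ /pʰ/ ~ /pʼ/
Alveolar: /t/ ~ /tʰ/ ~ /tʼ/
Retroflex: /ʈ/ ~ /ʈʰ/ ~ /ʈʼ/
Dental: only /t̪/ (plain); no ejective partner.
So /t̪/ is the unpaired segment.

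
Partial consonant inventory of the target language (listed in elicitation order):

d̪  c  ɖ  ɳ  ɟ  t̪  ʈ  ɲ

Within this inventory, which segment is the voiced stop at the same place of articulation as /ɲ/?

/ɟ/

/ɲ/ is a palatal nasal.
The voiced stop at the same place is a voiced palatal stop — in this inventory, /ɟ/.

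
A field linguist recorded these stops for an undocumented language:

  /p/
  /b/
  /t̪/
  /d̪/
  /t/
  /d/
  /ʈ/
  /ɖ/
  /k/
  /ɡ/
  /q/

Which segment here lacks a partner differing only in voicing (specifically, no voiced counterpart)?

Bilabial: /p/ ~ /b/
Dental: /t̪/ ~ /d̪/
Alveolar: /t/ ~ /d/
Retroflex: /ʈ/ ~ /ɖ/
Velar: /k/ ~ /ɡ/
Uvular: only /q/ (voiceless); no voiced partner.
So /q/ is the unpaired segment.

/q/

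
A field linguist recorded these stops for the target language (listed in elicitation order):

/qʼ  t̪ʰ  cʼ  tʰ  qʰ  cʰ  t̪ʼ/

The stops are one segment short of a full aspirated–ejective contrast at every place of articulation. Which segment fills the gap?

Aspirated: /t̪ʰ/ (dental), /tʰ/ (alveolar), /cʰ/ (palatal), /qʰ/ (uvular).
Ejective: /t̪ʼ/ (dental), /cʼ/ (palatal), /qʼ/ (uvular).
The alveolar row has no ejective member, so the gap is the ejective alveolar stop /tʼ/.

/tʼ/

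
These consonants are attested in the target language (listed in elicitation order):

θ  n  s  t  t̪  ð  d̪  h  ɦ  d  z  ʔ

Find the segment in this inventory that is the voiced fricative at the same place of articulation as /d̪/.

/d̪/ is a voiced dental stop.
The voiced fricative at the same place is a voiced dental fricative — in this inventory, /ð/.

/ð/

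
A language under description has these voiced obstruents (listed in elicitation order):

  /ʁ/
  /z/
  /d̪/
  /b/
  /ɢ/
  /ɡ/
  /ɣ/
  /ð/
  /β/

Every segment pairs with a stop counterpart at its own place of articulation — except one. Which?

/z/

Bilabial: /b/ ~ /β/
Dental: /d̪/ ~ /ð/
Velar: /ɡ/ ~ /ɣ/
Uvular: /ɢ/ ~ /ʁ/
Alveolar: only /z/ (fricative); no stop partner.
So /z/ is the unpaired segment.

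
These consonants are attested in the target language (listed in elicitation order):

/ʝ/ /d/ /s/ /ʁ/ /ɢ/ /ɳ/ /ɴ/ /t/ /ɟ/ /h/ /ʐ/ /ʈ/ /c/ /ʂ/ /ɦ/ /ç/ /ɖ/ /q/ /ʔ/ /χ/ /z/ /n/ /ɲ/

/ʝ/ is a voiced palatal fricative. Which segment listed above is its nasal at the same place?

The nasal at the same place is a palatal nasal — in this inventory, /ɲ/.

/ɲ/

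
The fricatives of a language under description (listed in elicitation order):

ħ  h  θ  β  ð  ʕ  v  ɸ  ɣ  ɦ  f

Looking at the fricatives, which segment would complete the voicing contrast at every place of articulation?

/x/

bilabial: voiceless /ɸ/, voiced /β/.
labiodental: voiceless /f/, voiced /v/.
dental: voiceless /θ/, voiced /ð/.
velar: voiceless —, voiced /ɣ/.
pharyngeal: voiceless /ħ/, voiced /ʕ/.
glottal: voiceless /h/, voiced /ɦ/.
The velar row has no voiceless member, so the gap is the voiceless velar fricative /x/.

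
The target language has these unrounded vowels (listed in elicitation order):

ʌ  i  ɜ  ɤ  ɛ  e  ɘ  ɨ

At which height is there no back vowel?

Front: /i/ (high), /e/ (high-mid), /ɛ/ (low-mid).
Central: /ɨ/ (high), /ɘ/ (high-mid), /ɜ/ (low-mid).
Back: /ɤ/ (high-mid), /ʌ/ (low-mid).
Every height has a back member except high, where /ɯ/ would be expected.

high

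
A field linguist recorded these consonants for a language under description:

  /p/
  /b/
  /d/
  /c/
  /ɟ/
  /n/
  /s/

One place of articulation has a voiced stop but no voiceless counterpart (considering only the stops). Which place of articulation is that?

alveolar

bilabial: voiceless /p/, voiced /b/.
alveolar: voiceless —, voiced /d/.
palatal: voiceless /c/, voiced /ɟ/.
Every place of articulation has a voiceless member except alveolar, where /t/ would be expected.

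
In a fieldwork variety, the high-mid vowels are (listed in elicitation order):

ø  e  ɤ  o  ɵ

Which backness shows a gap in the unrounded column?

backness          unrounded  rounded 
front             e         ø       
central           —         ɵ       
back              ɤ         o       
Every backness has an unrounded member except central, where /ɘ/ would be expected.

central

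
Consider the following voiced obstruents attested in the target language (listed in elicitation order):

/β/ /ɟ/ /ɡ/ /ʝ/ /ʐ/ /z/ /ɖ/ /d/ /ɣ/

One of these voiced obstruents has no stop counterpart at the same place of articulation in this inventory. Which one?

/β/

Alveolar: /d/ ~ /z/
Retroflex: /ɖ/ ~ /ʐ/
Palatal: /ɟ/ ~ /ʝ/
Velar: /ɡ/ ~ /ɣ/
Bilabial: only /β/ (fricative); no stop partner.
So /β/ is the unpaired segment.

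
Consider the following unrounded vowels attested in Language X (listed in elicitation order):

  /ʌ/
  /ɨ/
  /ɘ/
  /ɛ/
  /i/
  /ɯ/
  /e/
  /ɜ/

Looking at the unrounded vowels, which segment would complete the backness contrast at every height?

/ɤ/

height            front     central   back    
high              i         ɨ         ɯ       
high-mid          e         ɘ         —       
low-mid           ɛ         ɜ         ʌ       
The high-mid row has no back member, so the gap is the high-mid back unrounded vowel /ɤ/.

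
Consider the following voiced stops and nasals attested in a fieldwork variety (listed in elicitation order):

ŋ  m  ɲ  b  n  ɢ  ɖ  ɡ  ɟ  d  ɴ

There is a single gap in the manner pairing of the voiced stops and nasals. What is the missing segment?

Oral stop: /b/ (bilabial), /d/ (alveolar), /ɖ/ (retroflex), /ɟ/ (palatal), /ɡ/ (velar), /ɢ/ (uvular).
Nasal: /m/ (bilabial), /n/ (alveolar), /ɲ/ (palatal), /ŋ/ (velar), /ɴ/ (uvular).
The retroflex row has no nasal member, so the gap is the retroflex nasal /ɳ/.

/ɳ/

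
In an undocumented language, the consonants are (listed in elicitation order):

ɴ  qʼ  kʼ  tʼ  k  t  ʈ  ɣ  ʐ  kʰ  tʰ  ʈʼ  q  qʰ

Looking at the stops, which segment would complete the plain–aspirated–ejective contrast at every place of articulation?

/ʈʰ/

alveolar: plain /t/, aspirated /tʰ/, ejective /tʼ/.
retroflex: plain /ʈ/, aspirated —, ejective /ʈʼ/.
velar: plain /k/, aspirated /kʰ/, ejective /kʼ/.
uvular: plain /q/, aspirated /qʰ/, ejective /qʼ/.
The retroflex row has no aspirated member, so the gap is the aspirated retroflex stop /ʈʰ/.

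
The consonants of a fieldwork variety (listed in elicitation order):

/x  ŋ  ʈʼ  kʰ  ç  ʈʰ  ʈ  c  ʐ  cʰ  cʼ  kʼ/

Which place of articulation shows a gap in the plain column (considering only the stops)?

retroflex: plain /ʈ/, aspirated /ʈʰ/, ejective /ʈʼ/.
palatal: plain /c/, aspirated /cʰ/, ejective /cʼ/.
velar: plain —, aspirated /kʰ/, ejective /kʼ/.
Every place of articulation has a plain member except velar, where /k/ would be expected.

velar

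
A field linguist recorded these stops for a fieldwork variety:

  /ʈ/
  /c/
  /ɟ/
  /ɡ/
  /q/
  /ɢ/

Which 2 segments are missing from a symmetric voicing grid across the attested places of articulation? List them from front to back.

place of articulation  voiceless  voiced  
retroflex         ʈ         —       
palatal           c         ɟ       
velar             —         ɡ       
uvular            q         ɢ       
Gaps, from front to back: retroflex lacks voiced (/ɖ/); velar lacks voiceless (/k/).

/ɖ/, /k/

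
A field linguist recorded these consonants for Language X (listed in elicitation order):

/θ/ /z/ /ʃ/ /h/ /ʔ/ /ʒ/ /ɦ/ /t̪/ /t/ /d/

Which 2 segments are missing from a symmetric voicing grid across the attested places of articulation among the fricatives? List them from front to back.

/ð/, /s/

Voiceless: /θ/ (dental), /ʃ/ (postalveolar), /h/ (glottal).
Voiced: /z/ (alveolar), /ʒ/ (postalveolar), /ɦ/ (glottal).
Gaps, from front to back: dental lacks voiced (/ð/); alveolar lacks voiceless (/s/).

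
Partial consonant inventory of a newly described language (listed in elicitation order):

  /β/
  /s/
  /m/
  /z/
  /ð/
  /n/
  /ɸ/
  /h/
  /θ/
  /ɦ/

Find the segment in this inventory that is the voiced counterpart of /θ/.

/ð/

/θ/ is a voiceless dental fricative.
The voiced counterpart is a voiced dental fricative — in this inventory, /ð/.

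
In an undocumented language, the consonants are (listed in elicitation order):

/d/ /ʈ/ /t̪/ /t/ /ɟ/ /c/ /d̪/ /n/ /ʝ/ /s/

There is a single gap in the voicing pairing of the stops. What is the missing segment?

/ɖ/

place of articulation  voiceless  voiced  
dental            t̪        d̪      
alveolar          t         d       
retroflex         ʈ         —       
palatal           c         ɟ       
The retroflex row has no voiced member, so the gap is the voiced retroflex stop /ɖ/.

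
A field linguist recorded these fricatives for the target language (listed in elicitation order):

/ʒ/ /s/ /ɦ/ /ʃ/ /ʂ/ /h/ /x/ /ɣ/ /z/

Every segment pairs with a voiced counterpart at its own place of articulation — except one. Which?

/ʂ/

Alveolar: /s/ ~ /z/
Postalveolar: /ʃ/ ~ /ʒ/
Velar: /x/ ~ /ɣ/
Glottal: /h/ ~ /ɦ/
Retroflex: only /ʂ/ (voiceless); no voiced partner.
So /ʂ/ is the unpaired segment.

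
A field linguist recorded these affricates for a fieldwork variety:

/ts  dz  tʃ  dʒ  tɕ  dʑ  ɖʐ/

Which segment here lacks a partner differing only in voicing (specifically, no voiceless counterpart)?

Alveolar: /ts/ ~ /dz/
Postalveolar: /tʃ/ ~ /dʒ/
Alveolo-palatal: /tɕ/ ~ /dʑ/
Retroflex: only /ɖʐ/ (voiced); no voiceless partner.
So /ɖʐ/ is the unpaired segment.

/ɖʐ/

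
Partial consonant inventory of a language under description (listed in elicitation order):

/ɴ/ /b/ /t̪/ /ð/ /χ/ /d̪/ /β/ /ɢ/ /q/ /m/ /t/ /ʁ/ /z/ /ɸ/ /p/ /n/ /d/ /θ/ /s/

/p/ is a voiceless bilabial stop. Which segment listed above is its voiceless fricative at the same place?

The voiceless fricative at the same place is a voiceless bilabial fricative — in this inventory, /ɸ/.

/ɸ/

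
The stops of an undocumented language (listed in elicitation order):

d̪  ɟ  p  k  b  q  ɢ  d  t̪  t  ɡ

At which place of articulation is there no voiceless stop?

palatal

Voiceless: /p/ (bilabial), /t̪/ (dental), /t/ (alveolar), /k/ (velar), /q/ (uvular).
Voiced: /b/ (bilabial), /d̪/ (dental), /d/ (alveolar), /ɟ/ (palatal), /ɡ/ (velar), /ɢ/ (uvular).
Every place of articulation has a voiceless member except palatal, where /c/ would be expected.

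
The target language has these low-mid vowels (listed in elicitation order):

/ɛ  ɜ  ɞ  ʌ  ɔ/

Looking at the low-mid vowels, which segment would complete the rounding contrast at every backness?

/œ/

front: unrounded /ɛ/, rounded —.
central: unrounded /ɜ/, rounded /ɞ/.
back: unrounded /ʌ/, rounded /ɔ/.
The front row has no rounded member, so the gap is the front rounded vowel /œ/.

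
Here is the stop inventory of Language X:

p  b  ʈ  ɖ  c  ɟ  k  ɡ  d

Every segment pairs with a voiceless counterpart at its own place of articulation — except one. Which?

Bilabial: /p/ ~ /b/
Retroflex: /ʈ/ ~ /ɖ/
Palatal: /c/ ~ /ɟ/
Velar: /k/ ~ /ɡ/
Alveolar: only /d/ (voiced); no voiceless partner.
So /d/ is the unpaired segment.

/d/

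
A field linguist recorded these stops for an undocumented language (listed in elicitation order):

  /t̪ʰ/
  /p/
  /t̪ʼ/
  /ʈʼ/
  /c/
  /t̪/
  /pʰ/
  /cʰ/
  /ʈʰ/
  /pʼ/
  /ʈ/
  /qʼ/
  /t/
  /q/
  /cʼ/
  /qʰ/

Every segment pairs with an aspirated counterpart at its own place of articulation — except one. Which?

/t/

Bilabial: /p/ ~ /pʰ/ ~ /pʼ/
Dental: /t̪/ ~ /t̪ʰ/ ~ /t̪ʼ/
Retroflex: /ʈ/ ~ /ʈʰ/ ~ /ʈʼ/
Palatal: /c/ ~ /cʰ/ ~ /cʼ/
Uvular: /q/ ~ /qʰ/ ~ /qʼ/
Alveolar: only /t/ (plain); no aspirated partner.
So /t/ is the unpaired segment.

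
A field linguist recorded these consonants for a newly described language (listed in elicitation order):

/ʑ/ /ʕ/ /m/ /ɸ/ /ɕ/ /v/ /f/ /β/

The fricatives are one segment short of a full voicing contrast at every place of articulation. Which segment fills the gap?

bilabial: voiceless /ɸ/, voiced /β/.
labiodental: voiceless /f/, voiced /v/.
alveolo-palatal: voiceless /ɕ/, voiced /ʑ/.
pharyngeal: voiceless —, voiced /ʕ/.
The pharyngeal row has no voiceless member, so the gap is the voiceless pharyngeal fricative /ħ/.

/ħ/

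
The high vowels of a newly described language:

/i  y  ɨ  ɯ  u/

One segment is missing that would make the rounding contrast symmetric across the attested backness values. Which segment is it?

Unrounded: /i/ (front), /ɨ/ (central), /ɯ/ (back).
Rounded: /y/ (front), /u/ (back).
The central row has no rounded member, so the gap is the central rounded vowel /ʉ/.

/ʉ/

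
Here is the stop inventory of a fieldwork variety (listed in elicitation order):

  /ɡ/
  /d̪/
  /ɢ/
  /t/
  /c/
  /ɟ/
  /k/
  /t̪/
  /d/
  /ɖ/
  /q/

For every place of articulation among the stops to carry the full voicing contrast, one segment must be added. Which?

dental: voiceless /t̪/, voiced /d̪/.
alveolar: voiceless /t/, voiced /d/.
retroflex: voiceless —, voiced /ɖ/.
palatal: voiceless /c/, voiced /ɟ/.
velar: voiceless /k/, voiced /ɡ/.
uvular: voiceless /q/, voiced /ɢ/.
The retroflex row has no voiceless member, so the gap is the voiceless retroflex stop /ʈ/.

/ʈ/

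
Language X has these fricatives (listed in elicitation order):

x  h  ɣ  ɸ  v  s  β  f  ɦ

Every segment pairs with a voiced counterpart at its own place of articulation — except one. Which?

Bilabial: /ɸ/ ~ /β/
Labiodental: /f/ ~ /v/
Velar: /x/ ~ /ɣ/
Glottal: /h/ ~ /ɦ/
Alveolar: only /s/ (voiceless); no voiced partner.
So /s/ is the unpaired segment.

/s/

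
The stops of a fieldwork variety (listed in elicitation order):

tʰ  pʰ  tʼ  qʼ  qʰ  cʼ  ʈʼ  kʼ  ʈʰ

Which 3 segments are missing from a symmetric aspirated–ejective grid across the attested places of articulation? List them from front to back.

/pʼ/, /cʰ/, /kʰ/

bilabial: aspirated /pʰ/, ejective —.
alveolar: aspirated /tʰ/, ejective /tʼ/.
retroflex: aspirated /ʈʰ/, ejective /ʈʼ/.
palatal: aspirated —, ejective /cʼ/.
velar: aspirated —, ejective /kʼ/.
uvular: aspirated /qʰ/, ejective /qʼ/.
Gaps, from front to back: bilabial lacks ejective (/pʼ/); palatal lacks aspirated (/cʰ/); velar lacks aspirated (/kʰ/).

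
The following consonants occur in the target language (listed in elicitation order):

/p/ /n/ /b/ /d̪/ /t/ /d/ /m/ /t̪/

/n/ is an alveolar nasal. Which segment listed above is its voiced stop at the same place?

The voiced stop at the same place is a voiced alveolar stop — in this inventory, /d/.

/d/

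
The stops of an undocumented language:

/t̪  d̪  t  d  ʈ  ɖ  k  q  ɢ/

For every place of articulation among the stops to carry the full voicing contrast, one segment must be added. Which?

dental: voiceless /t̪/, voiced /d̪/.
alveolar: voiceless /t/, voiced /d/.
retroflex: voiceless /ʈ/, voiced /ɖ/.
velar: voiceless /k/, voiced —.
uvular: voiceless /q/, voiced /ɢ/.
The velar row has no voiced member, so the gap is the voiced velar stop /ɡ/.

/ɡ/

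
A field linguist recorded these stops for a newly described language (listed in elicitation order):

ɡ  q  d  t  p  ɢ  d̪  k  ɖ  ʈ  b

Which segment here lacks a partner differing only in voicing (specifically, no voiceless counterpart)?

/d̪/

Bilabial: /p/ ~ /b/
Alveolar: /t/ ~ /d/
Retroflex: /ʈ/ ~ /ɖ/
Velar: /k/ ~ /ɡ/
Uvular: /q/ ~ /ɢ/
Dental: only /d̪/ (voiced); no voiceless partner.
So /d̪/ is the unpaired segment.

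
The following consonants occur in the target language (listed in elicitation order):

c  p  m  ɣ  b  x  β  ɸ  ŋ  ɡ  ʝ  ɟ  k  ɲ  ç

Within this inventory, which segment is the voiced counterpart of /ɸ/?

/ɸ/ is a voiceless bilabial fricative.
The voiced counterpart is a voiced bilabial fricative — in this inventory, /β/.

/β/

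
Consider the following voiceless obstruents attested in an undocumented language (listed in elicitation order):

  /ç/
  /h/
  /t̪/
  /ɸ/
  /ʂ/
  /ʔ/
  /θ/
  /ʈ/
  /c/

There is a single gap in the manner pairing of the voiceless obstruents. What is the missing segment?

/p/

bilabial: stop —, fricative /ɸ/.
dental: stop /t̪/, fricative /θ/.
retroflex: stop /ʈ/, fricative /ʂ/.
palatal: stop /c/, fricative /ç/.
glottal: stop /ʔ/, fricative /h/.
The bilabial row has no stop member, so the gap is the bilabial stop /p/.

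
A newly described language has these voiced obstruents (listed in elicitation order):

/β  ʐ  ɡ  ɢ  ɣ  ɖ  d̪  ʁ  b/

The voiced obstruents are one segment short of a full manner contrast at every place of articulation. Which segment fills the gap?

bilabial: stop /b/, fricative /β/.
dental: stop /d̪/, fricative —.
retroflex: stop /ɖ/, fricative /ʐ/.
velar: stop /ɡ/, fricative /ɣ/.
uvular: stop /ɢ/, fricative /ʁ/.
The dental row has no fricative member, so the gap is the dental fricative /ð/.

/ð/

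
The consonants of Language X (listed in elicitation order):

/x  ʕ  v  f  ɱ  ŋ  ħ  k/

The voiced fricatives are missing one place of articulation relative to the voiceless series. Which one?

Voiceless: /f/ (labiodental), /x/ (velar), /ħ/ (pharyngeal).
Voiced: /v/ (labiodental), /ʕ/ (pharyngeal).
Every place of articulation has a voiced member except velar, where /ɣ/ would be expected.

velar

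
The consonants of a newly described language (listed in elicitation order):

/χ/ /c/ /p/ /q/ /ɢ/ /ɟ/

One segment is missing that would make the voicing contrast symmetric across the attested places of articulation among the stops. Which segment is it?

place of articulation  voiceless  voiced  
bilabial          p         —       
palatal           c         ɟ       
uvular            q         ɢ       
The bilabial row has no voiced member, so the gap is the voiced bilabial stop /b/.

/b/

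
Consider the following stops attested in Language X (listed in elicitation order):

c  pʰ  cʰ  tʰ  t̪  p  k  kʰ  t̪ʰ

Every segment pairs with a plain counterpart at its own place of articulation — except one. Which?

/tʰ/

Bilabial: /p/ ~ /pʰ/
Dental: /t̪/ ~ /t̪ʰ/
Palatal: /c/ ~ /cʰ/
Velar: /k/ ~ /kʰ/
Alveolar: only /tʰ/ (aspirated); no plain partner.
So /tʰ/ is the unpaired segment.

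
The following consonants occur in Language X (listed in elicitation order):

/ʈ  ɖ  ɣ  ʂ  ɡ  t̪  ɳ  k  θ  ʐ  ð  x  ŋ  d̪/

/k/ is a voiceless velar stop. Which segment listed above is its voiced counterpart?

The voiced counterpart is a voiced velar stop — in this inventory, /ɡ/.

/ɡ/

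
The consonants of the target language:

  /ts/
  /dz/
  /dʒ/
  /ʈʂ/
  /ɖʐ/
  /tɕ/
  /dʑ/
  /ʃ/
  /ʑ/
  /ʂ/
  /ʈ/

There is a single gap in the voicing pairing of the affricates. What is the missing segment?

/tʃ/

alveolar: voiceless /ts/, voiced /dz/.
postalveolar: voiceless —, voiced /dʒ/.
retroflex: voiceless /ʈʂ/, voiced /ɖʐ/.
alveolo-palatal: voiceless /tɕ/, voiced /dʑ/.
The postalveolar row has no voiceless member, so the gap is the voiceless postalveolar affricate /tʃ/.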